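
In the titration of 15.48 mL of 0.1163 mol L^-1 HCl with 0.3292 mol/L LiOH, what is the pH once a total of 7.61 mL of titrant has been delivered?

12.48

n(acid) = 0.1163 x 0.01548 = 0.001800 mol; n(LiOH) added = 0.3292 x 0.007610 = 0.002505 mol.
Base is in excess by 0.002505 - 0.001800 = 0.0007049 mol in a total volume of 0.02309 L.
[OH^-] = 0.0007049/0.02309 = 0.03053 M, so pOH = 1.52 and pH = 14.00 - 1.52 = 12.48.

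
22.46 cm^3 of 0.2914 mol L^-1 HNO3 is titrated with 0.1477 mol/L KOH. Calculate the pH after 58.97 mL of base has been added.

n(acid) = 0.2914 x 0.02246 = 0.006545 mol; n(KOH) added = 0.1477 x 0.05897 = 0.008710 mol.
Base is in excess by 0.008710 - 0.006545 = 0.002165 mol in a total volume of 0.08143 L.
[OH^-] = 0.002165/0.08143 = 0.02659 M, so pOH = 1.58 and pH = 14.00 - 1.58 = 12.42.

12.42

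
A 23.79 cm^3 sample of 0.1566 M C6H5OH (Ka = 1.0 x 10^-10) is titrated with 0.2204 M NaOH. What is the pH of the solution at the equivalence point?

11.48

n(C6H5OH) = 0.1566 x 0.02379 = 0.003726 mol; V(NaOH) at equivalence = 0.003726/0.2204 = 0.01690 L.
At equivalence all the acid is converted to C6H5O-; total volume = 0.02379 + 0.01690 = 0.04069 L, so [C6H5O-] = 0.003726/0.04069 = 0.09155 M.
Kb = Kw/Ka = 1.0e-14 / 1.0 x 10^-10 = 0.000100.
[OH^-] = sqrt(Kb x [C6H5O-]) = sqrt(0.000100 x 0.09155) = 0.00303 M.
pOH = 2.52, so pH = 14.00 - 2.52 = 11.48.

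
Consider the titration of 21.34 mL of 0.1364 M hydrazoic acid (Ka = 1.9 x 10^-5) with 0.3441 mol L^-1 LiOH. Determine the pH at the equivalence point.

8.86

n(HN3) = 0.1364 x 0.02134 = 0.002911 mol; V(LiOH) at equivalence = 0.002911/0.3441 = 0.008459 L.
At equivalence all the acid is converted to N3-; total volume = 0.02134 + 0.008459 = 0.02980 L, so [N3-] = 0.002911/0.02980 = 0.09768 M.
Kb = Kw/Ka = 1.0e-14 / 1.9 x 10^-5 = 5.26e-10.
[OH^-] = sqrt(Kb x [N3-]) = sqrt(5.26e-10 x 0.09768) = 7.17e-6 M.
pOH = 5.14, so pH = 14.00 - 5.14 = 8.86.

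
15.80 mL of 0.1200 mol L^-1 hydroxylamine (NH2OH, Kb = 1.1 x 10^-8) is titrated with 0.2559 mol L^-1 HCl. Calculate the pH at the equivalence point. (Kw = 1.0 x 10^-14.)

n(NH2OH) = 0.1200 x 0.01580 = 0.001896 mol; V(HCl) at equivalence = 0.001896/0.2559 = 0.007409 L.
At equivalence the base is fully converted to NH3OH+; total volume = 0.02321 L, so [NH3OH+] = 0.001896/0.02321 = 0.08169 M.
Ka(NH3OH+) = Kw/Kb = 1.0e-14 / 1.1 x 10^-8 = 9.09e-7.
[H^+] = sqrt(Ka x [NH3OH+]) = sqrt(9.09e-7 x 0.08169) = 0.000273 M.
pH = -log(0.000273) = 3.56.

3.56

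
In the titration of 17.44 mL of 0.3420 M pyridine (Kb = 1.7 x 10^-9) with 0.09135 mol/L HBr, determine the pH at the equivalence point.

n(C5H5N) = 0.3420 x 0.01744 = 0.005964 mol; V(HBr) at equivalence = 0.005964/0.09135 = 0.06529 L.
At equivalence the base is fully converted to C5H5NH+; total volume = 0.08273 L, so [C5H5NH+] = 0.005964/0.08273 = 0.07209 M.
Ka(C5H5NH+) = Kw/Kb = 1.0e-14 / 1.7 x 10^-9 = 5.88e-6.
[H^+] = sqrt(Ka x [C5H5NH+]) = sqrt(5.88e-6 x 0.07209) = 0.000651 M.
pH = -log(0.000651) = 3.19.

3.19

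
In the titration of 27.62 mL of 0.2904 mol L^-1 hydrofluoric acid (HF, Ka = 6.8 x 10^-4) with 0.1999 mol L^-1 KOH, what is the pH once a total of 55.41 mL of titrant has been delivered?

12.57

n(acid) = 0.2904 x 0.02762 = 0.008021 mol; n(KOH) added = 0.1999 x 0.05541 = 0.01108 mol.
Base is in excess by 0.01108 - 0.008021 = 0.003056 mol in a total volume of 0.08303 L.
[OH^-] = 0.003056/0.08303 = 0.03680 M, so pOH = 1.43 and pH = 14.00 - 1.43 = 12.57.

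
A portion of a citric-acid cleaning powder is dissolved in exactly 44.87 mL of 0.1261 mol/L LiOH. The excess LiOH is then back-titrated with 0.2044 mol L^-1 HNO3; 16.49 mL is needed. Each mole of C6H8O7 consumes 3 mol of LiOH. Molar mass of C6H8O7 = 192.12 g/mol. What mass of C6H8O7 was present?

0.146 g

Total n(LiOH) added = 0.1261 x 0.04487 = 0.005658 mol.
n(HNO3) used = 0.2044 x 0.01649 = 0.003371 mol, which equals the excess n(LiOH).
So n(LiOH) consumed by the sample = 0.005658 - 0.003371 = 0.002288 mol.
n(C6H8O7) = 0.002288 / 3 = 0.0007625 mol.
mass = 0.0007625 mol x 192.12 g/mol = 0.146 g.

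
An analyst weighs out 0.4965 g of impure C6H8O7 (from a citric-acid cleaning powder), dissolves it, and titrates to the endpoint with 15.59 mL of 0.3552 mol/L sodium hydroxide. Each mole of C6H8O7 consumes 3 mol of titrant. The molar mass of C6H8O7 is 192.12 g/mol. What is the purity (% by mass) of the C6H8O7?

n(NaOH) = 0.3552 x 0.01559 = 0.005538 mol.
n(C6H8O7) = 0.005538 / 3 = 0.001846 mol.
mass of C6H8O7 = 0.001846 x 192.12 = 0.3546 g.
% purity = 0.3546 / 0.4965 x 100 = 71.4%.

71.4%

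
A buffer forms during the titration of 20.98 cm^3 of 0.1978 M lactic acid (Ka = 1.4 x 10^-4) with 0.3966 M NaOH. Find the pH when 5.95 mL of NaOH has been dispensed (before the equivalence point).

3.97

Initial n(HC3H5O3) = 0.1978 x 0.02098 = 0.004150 mol.
n(NaOH) added = 0.3966 x 0.005950 = 0.002360 mol, converting that many moles of HC3H5O3 to C3H5O3-.
Remaining n(HC3H5O3) = 0.001790 mol; n(C3H5O3-) = 0.002360 mol.
By Henderson-Hasselbalch, pH = pKa + log([A^-]/[HA]) = 3.85 + log(0.002360/0.001790) = 3.85 + (+0.12) = 3.97.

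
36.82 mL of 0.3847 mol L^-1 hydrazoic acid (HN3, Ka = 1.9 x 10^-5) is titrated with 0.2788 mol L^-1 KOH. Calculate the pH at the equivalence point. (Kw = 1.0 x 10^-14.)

n(HN3) = 0.3847 x 0.03682 = 0.01416 mol; V(KOH) at equivalence = 0.01416/0.2788 = 0.05081 L.
At equivalence all the acid is converted to N3-; total volume = 0.03682 + 0.05081 = 0.08763 L, so [N3-] = 0.01416/0.08763 = 0.1616 M.
Kb = Kw/Ka = 1.0e-14 / 1.9 x 10^-5 = 5.26e-10.
[OH^-] = sqrt(Kb x [N3-]) = sqrt(5.26e-10 x 0.1616) = 9.22e-6 M.
pOH = 5.04, so pH = 14.00 - 5.04 = 8.96.

8.96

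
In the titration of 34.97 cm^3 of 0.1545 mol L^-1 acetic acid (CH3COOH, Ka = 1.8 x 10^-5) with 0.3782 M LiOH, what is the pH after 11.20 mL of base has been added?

Initial n(CH3COOH) = 0.1545 x 0.03497 = 0.005403 mol.
n(LiOH) added = 0.3782 x 0.01120 = 0.004236 mol, converting that many moles of CH3COOH to CH3COO-.
Remaining n(CH3COOH) = 0.001167 mol; n(CH3COO-) = 0.004236 mol.
By Henderson-Hasselbalch, pH = pKa + log([A^-]/[HA]) = 4.74 + log(0.004236/0.001167) = 4.74 + (+0.56) = 5.30.

5.30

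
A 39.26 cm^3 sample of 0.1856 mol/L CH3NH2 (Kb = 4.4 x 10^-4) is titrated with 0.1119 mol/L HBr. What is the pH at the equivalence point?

n(CH3NH2) = 0.1856 x 0.03926 = 0.007287 mol; V(HBr) at equivalence = 0.007287/0.1119 = 0.06512 L.
At equivalence the base is fully converted to CH3NH3+; total volume = 0.1044 L, so [CH3NH3+] = 0.007287/0.1044 = 0.06981 M.
Ka(CH3NH3+) = Kw/Kb = 1.0e-14 / 4.4 x 10^-4 = 2.27e-11.
[H^+] = sqrt(Ka x [CH3NH3+]) = sqrt(2.27e-11 x 0.06981) = 1.26e-6 M.
pH = -log(1.26e-6) = 5.90.

5.90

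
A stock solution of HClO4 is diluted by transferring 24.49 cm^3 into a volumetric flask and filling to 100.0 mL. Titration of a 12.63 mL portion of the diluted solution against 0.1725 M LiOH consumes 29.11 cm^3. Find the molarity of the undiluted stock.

1.62 M

n(LiOH) = 0.1725 x 0.02911 = 0.005021 mol.
n(HClO4) in the aliquot = 0.005021 mol.
[diluted HClO4] = 0.005021 / 0.01263 = 0.3976 M.
Dilution factor = 100.0/24.49 = 4.083, so [stock] = 0.3976 x 4.083 = 1.62 M.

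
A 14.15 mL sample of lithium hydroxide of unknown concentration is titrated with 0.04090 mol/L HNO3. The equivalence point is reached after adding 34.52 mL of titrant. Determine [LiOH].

0.0998 M

n(HNO3) delivered = 0.04090 x 0.03452 = 0.001412 mol.
For a 1:1 reaction, n(LiOH) = 0.001412 mol.
[LiOH] = 0.001412 mol / 0.01415 L = 0.0998 M.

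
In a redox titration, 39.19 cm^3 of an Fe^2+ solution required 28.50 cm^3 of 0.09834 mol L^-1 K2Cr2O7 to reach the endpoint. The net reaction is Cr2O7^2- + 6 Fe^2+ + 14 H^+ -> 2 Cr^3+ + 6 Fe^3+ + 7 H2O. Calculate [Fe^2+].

n(K2Cr2O7) = 0.09834 x 0.02850 = 0.002803 mol.
From the balanced equation, 1 mol K2Cr2O7 reacts with 6 mol Fe^2+, so n(Fe^2+) = 0.002803 x 6/1 = 0.01682 mol.
[Fe^2+] = 0.01682 / 0.03919 L = 0.429 M.

0.429 M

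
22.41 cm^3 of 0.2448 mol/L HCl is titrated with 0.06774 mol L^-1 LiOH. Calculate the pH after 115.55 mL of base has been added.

12.23

n(acid) = 0.2448 x 0.02241 = 0.005486 mol; n(LiOH) added = 0.06774 x 0.1155 = 0.007827 mol.
Base is in excess by 0.007827 - 0.005486 = 0.002341 mol in a total volume of 0.1380 L.
[OH^-] = 0.002341/0.1380 = 0.01697 M, so pOH = 1.77 and pH = 14.00 - 1.77 = 12.23.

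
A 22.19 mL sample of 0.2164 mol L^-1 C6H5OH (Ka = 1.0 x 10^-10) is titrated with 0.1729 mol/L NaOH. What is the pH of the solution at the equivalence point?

n(C6H5OH) = 0.2164 x 0.02219 = 0.004802 mol; V(NaOH) at equivalence = 0.004802/0.1729 = 0.02777 L.
At equivalence all the acid is converted to C6H5O-; total volume = 0.02219 + 0.02777 = 0.04996 L, so [C6H5O-] = 0.004802/0.04996 = 0.09611 M.
Kb = Kw/Ka = 1.0e-14 / 1.0 x 10^-10 = 0.000100.
[OH^-] = sqrt(Kb x [C6H5O-]) = sqrt(0.000100 x 0.09611) = 0.00310 M.
pOH = 2.51, so pH = 14.00 - 2.51 = 11.49.

11.49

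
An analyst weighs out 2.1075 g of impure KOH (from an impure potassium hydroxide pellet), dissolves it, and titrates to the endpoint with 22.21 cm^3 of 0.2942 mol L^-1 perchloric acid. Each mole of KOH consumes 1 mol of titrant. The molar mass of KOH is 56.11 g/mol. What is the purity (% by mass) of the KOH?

17.4%

n(HClO4) = 0.2942 x 0.02221 = 0.006534 mol.
n(KOH) = 0.006534 / 1 = 0.006534 mol.
mass of KOH = 0.006534 x 56.11 = 0.3666 g.
% purity = 0.3666 / 2.1075 x 100 = 17.4%.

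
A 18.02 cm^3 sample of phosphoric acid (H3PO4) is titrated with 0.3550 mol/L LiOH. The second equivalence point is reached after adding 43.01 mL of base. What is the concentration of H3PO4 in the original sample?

0.424 M

n(LiOH) = 0.3550 x 0.04301 = 0.01527 mol.
At the second equivalence point, 2 mol OH^- react per mol H3PO4, so n(H3PO4) = 0.01527 / 2 = 0.007634 mol.
[H3PO4] = 0.007634 / 0.01802 L = 0.424 M.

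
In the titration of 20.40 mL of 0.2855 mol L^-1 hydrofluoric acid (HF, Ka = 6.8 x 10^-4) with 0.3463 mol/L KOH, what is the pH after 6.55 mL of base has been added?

2.97

Initial n(HF) = 0.2855 x 0.02040 = 0.005824 mol.
n(KOH) added = 0.3463 x 0.006550 = 0.002268 mol, converting that many moles of HF to F-.
Remaining n(HF) = 0.003556 mol; n(F-) = 0.002268 mol.
By Henderson-Hasselbalch, pH = pKa + log([A^-]/[HA]) = 3.17 + log(0.002268/0.003556) = 3.17 + (-0.20) = 2.97.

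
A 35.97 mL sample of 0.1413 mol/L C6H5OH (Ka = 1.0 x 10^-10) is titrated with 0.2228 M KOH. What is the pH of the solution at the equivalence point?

n(C6H5OH) = 0.1413 x 0.03597 = 0.005083 mol; V(KOH) at equivalence = 0.005083/0.2228 = 0.02281 L.
At equivalence all the acid is converted to C6H5O-; total volume = 0.03597 + 0.02281 = 0.05878 L, so [C6H5O-] = 0.005083/0.05878 = 0.08646 M.
Kb = Kw/Ka = 1.0e-14 / 1.0 x 10^-10 = 0.000100.
[OH^-] = sqrt(Kb x [C6H5O-]) = sqrt(0.000100 x 0.08646) = 0.00294 M.
pOH = 2.53, so pH = 14.00 - 2.53 = 11.47.

11.47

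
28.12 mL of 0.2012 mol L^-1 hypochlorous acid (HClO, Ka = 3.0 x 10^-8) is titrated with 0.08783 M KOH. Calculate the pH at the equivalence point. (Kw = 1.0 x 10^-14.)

n(HClO) = 0.2012 x 0.02812 = 0.005658 mol; V(KOH) at equivalence = 0.005658/0.08783 = 0.06442 L.
At equivalence all the acid is converted to ClO-; total volume = 0.02812 + 0.06442 = 0.09254 L, so [ClO-] = 0.005658/0.09254 = 0.06114 M.
Kb = Kw/Ka = 1.0e-14 / 3.0 x 10^-8 = 3.33e-7.
[OH^-] = sqrt(Kb x [ClO-]) = sqrt(3.33e-7 x 0.06114) = 0.000143 M.
pOH = 3.85, so pH = 14.00 - 3.85 = 10.15.

10.15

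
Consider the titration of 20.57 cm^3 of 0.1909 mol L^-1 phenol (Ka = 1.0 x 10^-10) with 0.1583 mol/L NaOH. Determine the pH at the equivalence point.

11.47

n(C6H5OH) = 0.1909 x 0.02057 = 0.003927 mol; V(NaOH) at equivalence = 0.003927/0.1583 = 0.02481 L.
At equivalence all the acid is converted to C6H5O-; total volume = 0.02057 + 0.02481 = 0.04538 L, so [C6H5O-] = 0.003927/0.04538 = 0.08654 M.
Kb = Kw/Ka = 1.0e-14 / 1.0 x 10^-10 = 0.000100.
[OH^-] = sqrt(Kb x [C6H5O-]) = sqrt(0.000100 x 0.08654) = 0.00294 M.
pOH = 2.53, so pH = 14.00 - 2.53 = 11.47.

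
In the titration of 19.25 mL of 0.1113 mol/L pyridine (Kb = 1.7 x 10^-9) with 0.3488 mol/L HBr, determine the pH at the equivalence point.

3.15

n(C5H5N) = 0.1113 x 0.01925 = 0.002143 mol; V(HBr) at equivalence = 0.002143/0.3488 = 0.006143 L.
At equivalence the base is fully converted to C5H5NH+; total volume = 0.02539 L, so [C5H5NH+] = 0.002143/0.02539 = 0.08438 M.
Ka(C5H5NH+) = Kw/Kb = 1.0e-14 / 1.7 x 10^-9 = 5.88e-6.
[H^+] = sqrt(Ka x [C5H5NH+]) = sqrt(5.88e-6 x 0.08438) = 0.000705 M.
pH = -log(0.000705) = 3.15.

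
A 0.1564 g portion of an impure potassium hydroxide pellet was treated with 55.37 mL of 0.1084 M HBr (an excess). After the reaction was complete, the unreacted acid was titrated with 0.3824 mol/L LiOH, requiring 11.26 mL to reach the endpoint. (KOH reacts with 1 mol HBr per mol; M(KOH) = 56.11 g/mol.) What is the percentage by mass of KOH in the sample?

Total n(HBr) added = 0.1084 x 0.05537 = 0.006002 mol.
n(LiOH) used = 0.3824 x 0.01126 = 0.004306 mol, which equals the excess n(HBr).
So n(HBr) consumed by the sample = 0.006002 - 0.004306 = 0.001696 mol.
n(KOH) = 0.001696 / 1 = 0.001696 mol.
mass KOH = 0.001696 x 56.11 = 0.09518 g, so %KOH = 0.09518/0.1564 x 100 = 60.9%.

60.9%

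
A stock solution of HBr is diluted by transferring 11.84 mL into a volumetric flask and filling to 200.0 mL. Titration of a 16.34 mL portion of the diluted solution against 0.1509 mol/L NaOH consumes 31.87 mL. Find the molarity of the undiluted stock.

4.97 M

n(NaOH) = 0.1509 x 0.03187 = 0.004809 mol.
n(HBr) in the aliquot = 0.004809 mol.
[diluted HBr] = 0.004809 / 0.01634 = 0.2943 M.
Dilution factor = 200.0/11.84 = 16.89, so [stock] = 0.2943 x 16.89 = 4.97 M.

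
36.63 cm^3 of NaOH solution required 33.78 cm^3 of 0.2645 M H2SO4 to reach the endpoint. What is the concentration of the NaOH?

n(H2SO4) delivered = 0.2645 x 0.03378 = 0.008935 mol.
The reaction is 2 NaOH + 1 H2SO4, so n(NaOH) = 0.008935 x 2/1 = 0.01787 mol.
[NaOH] = 0.01787 mol / 0.03663 L = 0.488 M.

0.488 M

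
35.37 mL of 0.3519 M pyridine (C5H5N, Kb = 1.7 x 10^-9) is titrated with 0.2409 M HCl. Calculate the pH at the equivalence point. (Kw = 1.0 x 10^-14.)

3.04

n(C5H5N) = 0.3519 x 0.03537 = 0.01245 mol; V(HCl) at equivalence = 0.01245/0.2409 = 0.05167 L.
At equivalence the base is fully converted to C5H5NH+; total volume = 0.08704 L, so [C5H5NH+] = 0.01245/0.08704 = 0.1430 M.
Ka(C5H5NH+) = Kw/Kb = 1.0e-14 / 1.7 x 10^-9 = 5.88e-6.
[H^+] = sqrt(Ka x [C5H5NH+]) = sqrt(5.88e-6 x 0.1430) = 0.000917 M.
pH = -log(0.000917) = 3.04.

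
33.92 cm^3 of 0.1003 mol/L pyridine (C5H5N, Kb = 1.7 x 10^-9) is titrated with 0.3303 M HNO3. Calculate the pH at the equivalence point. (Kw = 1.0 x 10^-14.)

n(C5H5N) = 0.1003 x 0.03392 = 0.003402 mol; V(HNO3) at equivalence = 0.003402/0.3303 = 0.01030 L.
At equivalence the base is fully converted to C5H5NH+; total volume = 0.04422 L, so [C5H5NH+] = 0.003402/0.04422 = 0.07694 M.
Ka(C5H5NH+) = Kw/Kb = 1.0e-14 / 1.7 x 10^-9 = 5.88e-6.
[H^+] = sqrt(Ka x [C5H5NH+]) = sqrt(5.88e-6 x 0.07694) = 0.000673 M.
pH = -log(0.000673) = 3.17.

3.17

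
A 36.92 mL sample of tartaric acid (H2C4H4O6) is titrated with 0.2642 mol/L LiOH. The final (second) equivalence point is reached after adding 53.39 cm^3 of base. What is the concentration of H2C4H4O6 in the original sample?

0.191 M

n(LiOH) = 0.2642 x 0.05339 = 0.01411 mol.
At the final (second) equivalence point, 2 mol OH^- react per mol H2C4H4O6, so n(H2C4H4O6) = 0.01411 / 2 = 0.007053 mol.
[H2C4H4O6] = 0.007053 / 0.03692 L = 0.191 M.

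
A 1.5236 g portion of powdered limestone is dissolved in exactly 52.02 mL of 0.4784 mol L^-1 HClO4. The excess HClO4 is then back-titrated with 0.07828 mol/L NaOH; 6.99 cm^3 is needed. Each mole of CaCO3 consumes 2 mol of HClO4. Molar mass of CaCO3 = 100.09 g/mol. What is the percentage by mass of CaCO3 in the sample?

Total n(HClO4) added = 0.4784 x 0.05202 = 0.02489 mol.
n(NaOH) used = 0.07828 x 0.006990 = 0.0005472 mol, which equals the excess n(HClO4).
So n(HClO4) consumed by the sample = 0.02489 - 0.0005472 = 0.02434 mol.
n(CaCO3) = 0.02434 / 2 = 0.01217 mol.
mass CaCO3 = 0.01217 x 100.09 = 1.218 g, so %CaCO3 = 1.218/1.5236 x 100 = 79.9%.

79.9%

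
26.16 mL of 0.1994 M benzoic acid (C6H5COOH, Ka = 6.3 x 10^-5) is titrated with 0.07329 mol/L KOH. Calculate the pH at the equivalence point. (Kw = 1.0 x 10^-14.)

8.46

n(C6H5COOH) = 0.1994 x 0.02616 = 0.005216 mol; V(KOH) at equivalence = 0.005216/0.07329 = 0.07117 L.
At equivalence all the acid is converted to C6H5COO-; total volume = 0.02616 + 0.07117 = 0.09733 L, so [C6H5COO-] = 0.005216/0.09733 = 0.05359 M.
Kb = Kw/Ka = 1.0e-14 / 6.3 x 10^-5 = 1.59e-10.
[OH^-] = sqrt(Kb x [C6H5COO-]) = sqrt(1.59e-10 x 0.05359) = 2.92e-6 M.
pOH = 5.54, so pH = 14.00 - 5.54 = 8.46.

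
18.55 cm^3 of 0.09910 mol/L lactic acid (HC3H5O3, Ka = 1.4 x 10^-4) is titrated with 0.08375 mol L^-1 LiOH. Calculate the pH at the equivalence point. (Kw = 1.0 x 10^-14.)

n(HC3H5O3) = 0.09910 x 0.01855 = 0.001838 mol; V(LiOH) at equivalence = 0.001838/0.08375 = 0.02195 L.
At equivalence all the acid is converted to C3H5O3-; total volume = 0.01855 + 0.02195 = 0.04050 L, so [C3H5O3-] = 0.001838/0.04050 = 0.04539 M.
Kb = Kw/Ka = 1.0e-14 / 1.4 x 10^-4 = 7.14e-11.
[OH^-] = sqrt(Kb x [C3H5O3-]) = sqrt(7.14e-11 x 0.04539) = 1.80e-6 M.
pOH = 5.74, so pH = 14.00 - 5.74 = 8.26.

8.26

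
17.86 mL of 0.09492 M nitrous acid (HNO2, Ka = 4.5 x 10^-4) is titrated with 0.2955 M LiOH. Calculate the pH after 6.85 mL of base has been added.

12.12

n(acid) = 0.09492 x 0.01786 = 0.001695 mol; n(LiOH) added = 0.2955 x 0.006850 = 0.002024 mol.
Base is in excess by 0.002024 - 0.001695 = 0.0003289 mol in a total volume of 0.02471 L.
[OH^-] = 0.0003289/0.02471 = 0.01331 M, so pOH = 1.88 and pH = 14.00 - 1.88 = 12.12.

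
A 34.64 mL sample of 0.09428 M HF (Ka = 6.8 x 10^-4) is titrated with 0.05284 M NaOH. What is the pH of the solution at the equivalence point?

7.85

n(HF) = 0.09428 x 0.03464 = 0.003266 mol; V(NaOH) at equivalence = 0.003266/0.05284 = 0.06181 L.
At equivalence all the acid is converted to F-; total volume = 0.03464 + 0.06181 = 0.09645 L, so [F-] = 0.003266/0.09645 = 0.03386 M.
Kb = Kw/Ka = 1.0e-14 / 6.8 x 10^-4 = 1.47e-11.
[OH^-] = sqrt(Kb x [F-]) = sqrt(1.47e-11 x 0.03386) = 7.06e-7 M.
pOH = 6.15, so pH = 14.00 - 6.15 = 7.85.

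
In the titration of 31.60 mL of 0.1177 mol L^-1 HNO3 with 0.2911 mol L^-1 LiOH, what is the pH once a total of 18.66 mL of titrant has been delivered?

n(acid) = 0.1177 x 0.03160 = 0.003719 mol; n(LiOH) added = 0.2911 x 0.01866 = 0.005432 mol.
Base is in excess by 0.005432 - 0.003719 = 0.001713 mol in a total volume of 0.05026 L.
[OH^-] = 0.001713/0.05026 = 0.03407 M, so pOH = 1.47 and pH = 14.00 - 1.47 = 12.53.

12.53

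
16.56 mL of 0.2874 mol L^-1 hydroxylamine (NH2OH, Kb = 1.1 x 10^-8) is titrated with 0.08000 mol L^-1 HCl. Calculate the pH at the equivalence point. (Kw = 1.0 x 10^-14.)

n(NH2OH) = 0.2874 x 0.01656 = 0.004759 mol; V(HCl) at equivalence = 0.004759/0.08000 = 0.05949 L.
At equivalence the base is fully converted to NH3OH+; total volume = 0.07605 L, so [NH3OH+] = 0.004759/0.07605 = 0.06258 M.
Ka(NH3OH+) = Kw/Kb = 1.0e-14 / 1.1 x 10^-8 = 9.09e-7.
[H^+] = sqrt(Ka x [NH3OH+]) = sqrt(9.09e-7 x 0.06258) = 0.000239 M.
pH = -log(0.000239) = 3.62.

3.62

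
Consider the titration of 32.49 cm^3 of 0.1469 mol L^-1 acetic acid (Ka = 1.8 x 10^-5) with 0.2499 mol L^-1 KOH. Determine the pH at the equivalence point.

8.86

n(CH3COOH) = 0.1469 x 0.03249 = 0.004773 mol; V(KOH) at equivalence = 0.004773/0.2499 = 0.01910 L.
At equivalence all the acid is converted to CH3COO-; total volume = 0.03249 + 0.01910 = 0.05159 L, so [CH3COO-] = 0.004773/0.05159 = 0.09252 M.
Kb = Kw/Ka = 1.0e-14 / 1.8 x 10^-5 = 5.56e-10.
[OH^-] = sqrt(Kb x [CH3COO-]) = sqrt(5.56e-10 x 0.09252) = 7.17e-6 M.
pOH = 5.14, so pH = 14.00 - 5.14 = 8.86.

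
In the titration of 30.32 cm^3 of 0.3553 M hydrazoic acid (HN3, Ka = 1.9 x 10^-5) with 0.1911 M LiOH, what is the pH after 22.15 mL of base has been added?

4.53

Initial n(HN3) = 0.3553 x 0.03032 = 0.01077 mol.
n(LiOH) added = 0.1911 x 0.02215 = 0.004233 mol, converting that many moles of HN3 to N3-.
Remaining n(HN3) = 0.006540 mol; n(N3-) = 0.004233 mol.
By Henderson-Hasselbalch, pH = pKa + log([A^-]/[HA]) = 4.72 + log(0.004233/0.006540) = 4.72 + (-0.19) = 4.53.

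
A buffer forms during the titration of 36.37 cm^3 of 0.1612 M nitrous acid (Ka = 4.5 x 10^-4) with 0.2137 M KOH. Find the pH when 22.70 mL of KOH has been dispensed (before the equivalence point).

Initial n(HNO2) = 0.1612 x 0.03637 = 0.005863 mol.
n(KOH) added = 0.2137 x 0.02270 = 0.004851 mol, converting that many moles of HNO2 to NO2-.
Remaining n(HNO2) = 0.001012 mol; n(NO2-) = 0.004851 mol.
By Henderson-Hasselbalch, pH = pKa + log([A^-]/[HA]) = 3.35 + log(0.004851/0.001012) = 3.35 + (+0.68) = 4.03.

4.03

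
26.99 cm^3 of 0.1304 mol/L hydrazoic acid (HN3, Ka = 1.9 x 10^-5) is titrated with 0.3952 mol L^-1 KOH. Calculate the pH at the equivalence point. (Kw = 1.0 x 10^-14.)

n(HN3) = 0.1304 x 0.02699 = 0.003519 mol; V(KOH) at equivalence = 0.003519/0.3952 = 0.008906 L.
At equivalence all the acid is converted to N3-; total volume = 0.02699 + 0.008906 = 0.03590 L, so [N3-] = 0.003519/0.03590 = 0.09805 M.
Kb = Kw/Ka = 1.0e-14 / 1.9 x 10^-5 = 5.26e-10.
[OH^-] = sqrt(Kb x [N3-]) = sqrt(5.26e-10 x 0.09805) = 7.18e-6 M.
pOH = 5.14, so pH = 14.00 - 5.14 = 8.86.

8.86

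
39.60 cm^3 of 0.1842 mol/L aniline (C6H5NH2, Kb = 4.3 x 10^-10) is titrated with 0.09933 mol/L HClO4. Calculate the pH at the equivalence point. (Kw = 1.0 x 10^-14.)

n(C6H5NH2) = 0.1842 x 0.03960 = 0.007294 mol; V(HClO4) at equivalence = 0.007294/0.09933 = 0.07344 L.
At equivalence the base is fully converted to C6H5NH3+; total volume = 0.1130 L, so [C6H5NH3+] = 0.007294/0.1130 = 0.06453 M.
Ka(C6H5NH3+) = Kw/Kb = 1.0e-14 / 4.3 x 10^-10 = 2.33e-5.
[H^+] = sqrt(Ka x [C6H5NH3+]) = sqrt(2.33e-5 x 0.06453) = 0.00123 M.
pH = -log(0.00123) = 2.91.

2.91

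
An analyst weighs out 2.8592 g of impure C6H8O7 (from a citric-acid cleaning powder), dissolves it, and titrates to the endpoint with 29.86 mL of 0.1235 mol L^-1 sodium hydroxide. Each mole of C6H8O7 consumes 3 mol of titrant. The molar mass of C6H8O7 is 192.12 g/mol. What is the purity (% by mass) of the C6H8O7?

n(NaOH) = 0.1235 x 0.02986 = 0.003688 mol.
n(C6H8O7) = 0.003688 / 3 = 0.001229 mol.
mass of C6H8O7 = 0.001229 x 192.12 = 0.2362 g.
% purity = 0.2362 / 2.8592 x 100 = 8.26%.

8.26%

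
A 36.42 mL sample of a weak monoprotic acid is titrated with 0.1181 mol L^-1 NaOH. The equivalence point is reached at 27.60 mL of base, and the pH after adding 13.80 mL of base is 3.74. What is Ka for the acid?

13.80 mL is half of the equivalence volume, so this is the half-equivalence point where [HA] = [A^-].
At half-equivalence pH = pKa, so pKa = 3.74.
Ka = 10^(-3.74) = 1.8 x 10^-4.

1.8 x 10^-4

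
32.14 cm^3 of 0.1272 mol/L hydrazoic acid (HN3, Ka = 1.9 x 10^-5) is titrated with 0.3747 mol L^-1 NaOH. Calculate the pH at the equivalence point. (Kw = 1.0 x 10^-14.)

n(HN3) = 0.1272 x 0.03214 = 0.004088 mol; V(NaOH) at equivalence = 0.004088/0.3747 = 0.01091 L.
At equivalence all the acid is converted to N3-; total volume = 0.03214 + 0.01091 = 0.04305 L, so [N3-] = 0.004088/0.04305 = 0.09496 M.
Kb = Kw/Ka = 1.0e-14 / 1.9 x 10^-5 = 5.26e-10.
[OH^-] = sqrt(Kb x [N3-]) = sqrt(5.26e-10 x 0.09496) = 7.07e-6 M.
pOH = 5.15, so pH = 14.00 - 5.15 = 8.85.

8.85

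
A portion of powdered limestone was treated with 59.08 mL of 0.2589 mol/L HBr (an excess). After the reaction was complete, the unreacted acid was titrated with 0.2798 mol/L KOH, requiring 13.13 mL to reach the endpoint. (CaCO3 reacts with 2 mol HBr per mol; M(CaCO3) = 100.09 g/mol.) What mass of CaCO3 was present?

0.582 g

Total n(HBr) added = 0.2589 x 0.05908 = 0.01530 mol.
n(KOH) used = 0.2798 x 0.01313 = 0.003674 mol, which equals the excess n(HBr).
So n(HBr) consumed by the sample = 0.01530 - 0.003674 = 0.01162 mol.
n(CaCO3) = 0.01162 / 2 = 0.005811 mol.
mass = 0.005811 mol x 100.09 g/mol = 0.582 g.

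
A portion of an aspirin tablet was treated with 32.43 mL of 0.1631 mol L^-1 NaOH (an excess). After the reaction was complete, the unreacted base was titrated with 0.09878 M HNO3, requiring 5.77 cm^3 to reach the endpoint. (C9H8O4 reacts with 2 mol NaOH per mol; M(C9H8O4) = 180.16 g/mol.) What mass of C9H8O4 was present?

Total n(NaOH) added = 0.1631 x 0.03243 = 0.005289 mol.
n(HNO3) used = 0.09878 x 0.005770 = 0.0005700 mol, which equals the excess n(NaOH).
So n(NaOH) consumed by the sample = 0.005289 - 0.0005700 = 0.004719 mol.
n(C9H8O4) = 0.004719 / 2 = 0.002360 mol.
mass = 0.002360 mol x 180.16 g/mol = 0.425 g.

0.425 g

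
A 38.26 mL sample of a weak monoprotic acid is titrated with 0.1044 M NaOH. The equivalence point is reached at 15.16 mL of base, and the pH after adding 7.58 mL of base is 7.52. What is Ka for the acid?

3.0 x 10^-8

7.58 mL is half of the equivalence volume, so this is the half-equivalence point where [HA] = [A^-].
At half-equivalence pH = pKa, so pKa = 7.52.
Ka = 10^(-7.52) = 3.0 x 10^-8.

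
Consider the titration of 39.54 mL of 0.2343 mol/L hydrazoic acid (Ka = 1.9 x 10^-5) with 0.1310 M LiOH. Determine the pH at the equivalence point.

8.82

n(HN3) = 0.2343 x 0.03954 = 0.009264 mol; V(LiOH) at equivalence = 0.009264/0.1310 = 0.07072 L.
At equivalence all the acid is converted to N3-; total volume = 0.03954 + 0.07072 = 0.1103 L, so [N3-] = 0.009264/0.1103 = 0.08402 M.
Kb = Kw/Ka = 1.0e-14 / 1.9 x 10^-5 = 5.26e-10.
[OH^-] = sqrt(Kb x [N3-]) = sqrt(5.26e-10 x 0.08402) = 6.65e-6 M.
pOH = 5.18, so pH = 14.00 - 5.18 = 8.82.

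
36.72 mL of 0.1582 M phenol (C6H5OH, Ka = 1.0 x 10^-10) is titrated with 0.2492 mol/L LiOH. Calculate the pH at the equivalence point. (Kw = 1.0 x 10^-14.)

11.49

n(C6H5OH) = 0.1582 x 0.03672 = 0.005809 mol; V(LiOH) at equivalence = 0.005809/0.2492 = 0.02331 L.
At equivalence all the acid is converted to C6H5O-; total volume = 0.03672 + 0.02331 = 0.06003 L, so [C6H5O-] = 0.005809/0.06003 = 0.09677 M.
Kb = Kw/Ka = 1.0e-14 / 1.0 x 10^-10 = 0.000100.
[OH^-] = sqrt(Kb x [C6H5O-]) = sqrt(0.000100 x 0.09677) = 0.00311 M.
pOH = 2.51, so pH = 14.00 - 2.51 = 11.49.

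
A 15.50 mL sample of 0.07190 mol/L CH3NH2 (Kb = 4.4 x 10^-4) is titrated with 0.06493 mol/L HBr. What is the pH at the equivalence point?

n(CH3NH2) = 0.07190 x 0.01550 = 0.001114 mol; V(HBr) at equivalence = 0.001114/0.06493 = 0.01716 L.
At equivalence the base is fully converted to CH3NH3+; total volume = 0.03266 L, so [CH3NH3+] = 0.001114/0.03266 = 0.03412 M.
Ka(CH3NH3+) = Kw/Kb = 1.0e-14 / 4.4 x 10^-4 = 2.27e-11.
[H^+] = sqrt(Ka x [CH3NH3+]) = sqrt(2.27e-11 x 0.03412) = 8.81e-7 M.
pH = -log(8.81e-7) = 6.06.

6.06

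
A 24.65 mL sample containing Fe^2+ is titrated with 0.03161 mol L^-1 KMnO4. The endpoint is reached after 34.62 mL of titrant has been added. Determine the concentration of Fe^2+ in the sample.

n(KMnO4) = 0.03161 x 0.03462 = 0.001094 mol.
From the balanced equation, 1 mol KMnO4 reacts with 5 mol Fe^2+, so n(Fe^2+) = 0.001094 x 5/1 = 0.005472 mol.
[Fe^2+] = 0.005472 / 0.02465 L = 0.222 M.

0.222 M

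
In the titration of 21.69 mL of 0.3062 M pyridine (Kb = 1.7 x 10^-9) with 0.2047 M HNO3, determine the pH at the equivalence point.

n(C5H5N) = 0.3062 x 0.02169 = 0.006641 mol; V(HNO3) at equivalence = 0.006641/0.2047 = 0.03244 L.
At equivalence the base is fully converted to C5H5NH+; total volume = 0.05413 L, so [C5H5NH+] = 0.006641/0.05413 = 0.1227 M.
Ka(C5H5NH+) = Kw/Kb = 1.0e-14 / 1.7 x 10^-9 = 5.88e-6.
[H^+] = sqrt(Ka x [C5H5NH+]) = sqrt(5.88e-6 x 0.1227) = 0.000850 M.
pH = -log(0.000850) = 3.07.

3.07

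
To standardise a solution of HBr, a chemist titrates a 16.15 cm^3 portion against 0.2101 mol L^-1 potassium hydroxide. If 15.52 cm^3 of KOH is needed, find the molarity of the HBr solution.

0.202 M

n(KOH) delivered = 0.2101 x 0.01552 = 0.003261 mol.
For a 1:1 reaction, n(HBr) = 0.003261 mol.
[HBr] = 0.003261 mol / 0.01615 L = 0.202 M.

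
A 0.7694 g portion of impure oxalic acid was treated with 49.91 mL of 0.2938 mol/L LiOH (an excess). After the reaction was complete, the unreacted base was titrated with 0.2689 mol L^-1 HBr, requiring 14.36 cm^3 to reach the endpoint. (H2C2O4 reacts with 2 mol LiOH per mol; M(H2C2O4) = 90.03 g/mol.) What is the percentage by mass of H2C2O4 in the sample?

63.2%

Total n(LiOH) added = 0.2938 x 0.04991 = 0.01466 mol.
n(HBr) used = 0.2689 x 0.01436 = 0.003861 mol, which equals the excess n(LiOH).
So n(LiOH) consumed by the sample = 0.01466 - 0.003861 = 0.01080 mol.
n(H2C2O4) = 0.01080 / 2 = 0.005401 mol.
mass H2C2O4 = 0.005401 x 90.03 = 0.4863 g, so %H2C2O4 = 0.4863/0.7694 x 100 = 63.2%.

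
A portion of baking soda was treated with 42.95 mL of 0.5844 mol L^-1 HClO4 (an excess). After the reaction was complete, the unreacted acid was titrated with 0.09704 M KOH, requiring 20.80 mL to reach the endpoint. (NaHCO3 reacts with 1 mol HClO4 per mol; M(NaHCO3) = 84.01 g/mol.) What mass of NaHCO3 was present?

1.94 g

Total n(HClO4) added = 0.5844 x 0.04295 = 0.02510 mol.
n(KOH) used = 0.09704 x 0.02080 = 0.002018 mol, which equals the excess n(HClO4).
So n(HClO4) consumed by the sample = 0.02510 - 0.002018 = 0.02308 mol.
n(NaHCO3) = 0.02308 / 1 = 0.02308 mol.
mass = 0.02308 mol x 84.01 g/mol = 1.94 g.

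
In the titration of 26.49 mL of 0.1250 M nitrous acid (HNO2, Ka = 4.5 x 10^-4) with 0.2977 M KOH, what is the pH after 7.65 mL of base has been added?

3.69

Initial n(HNO2) = 0.1250 x 0.02649 = 0.003311 mol.
n(KOH) added = 0.2977 x 0.007650 = 0.002277 mol, converting that many moles of HNO2 to NO2-.
Remaining n(HNO2) = 0.001034 mol; n(NO2-) = 0.002277 mol.
By Henderson-Hasselbalch, pH = pKa + log([A^-]/[HA]) = 3.35 + log(0.002277/0.001034) = 3.35 + (+0.34) = 3.69.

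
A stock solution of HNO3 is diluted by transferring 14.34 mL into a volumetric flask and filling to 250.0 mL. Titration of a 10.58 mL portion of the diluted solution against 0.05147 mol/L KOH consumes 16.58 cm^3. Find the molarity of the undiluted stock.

1.41 M

n(KOH) = 0.05147 x 0.01658 = 0.0008534 mol.
n(HNO3) in the aliquot = 0.0008534 mol.
[diluted HNO3] = 0.0008534 / 0.01058 = 0.08066 M.
Dilution factor = 250.0/14.34 = 17.43, so [stock] = 0.08066 x 17.43 = 1.41 M.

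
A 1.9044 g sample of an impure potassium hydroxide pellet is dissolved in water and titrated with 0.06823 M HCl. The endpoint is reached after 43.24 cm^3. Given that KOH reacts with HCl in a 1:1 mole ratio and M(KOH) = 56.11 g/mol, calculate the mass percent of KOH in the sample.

8.69%

n(HCl) = 0.06823 x 0.04324 = 0.002950 mol.
n(KOH) = 0.002950 / 1 = 0.002950 mol.
mass of KOH = 0.002950 x 56.11 = 0.1655 g.
% purity = 0.1655 / 1.9044 x 100 = 8.69%.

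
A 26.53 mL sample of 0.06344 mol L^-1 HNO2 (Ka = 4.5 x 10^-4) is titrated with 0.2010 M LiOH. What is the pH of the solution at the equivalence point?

8.02

n(HNO2) = 0.06344 x 0.02653 = 0.001683 mol; V(LiOH) at equivalence = 0.001683/0.2010 = 0.008373 L.
At equivalence all the acid is converted to NO2-; total volume = 0.02653 + 0.008373 = 0.03490 L, so [NO2-] = 0.001683/0.03490 = 0.04822 M.
Kb = Kw/Ka = 1.0e-14 / 4.5 x 10^-4 = 2.22e-11.
[OH^-] = sqrt(Kb x [NO2-]) = sqrt(2.22e-11 x 0.04822) = 1.04e-6 M.
pOH = 5.98, so pH = 14.00 - 5.98 = 8.02.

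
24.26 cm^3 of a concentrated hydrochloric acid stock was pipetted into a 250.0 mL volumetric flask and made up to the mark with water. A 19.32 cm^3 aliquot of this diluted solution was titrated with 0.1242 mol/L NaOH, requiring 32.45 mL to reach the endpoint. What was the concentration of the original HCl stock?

2.15 M

n(NaOH) = 0.1242 x 0.03245 = 0.004030 mol.
n(HCl) in the aliquot = 0.004030 mol.
[diluted HCl] = 0.004030 / 0.01932 = 0.2086 M.
Dilution factor = 250.0/24.26 = 10.31, so [stock] = 0.2086 x 10.31 = 2.15 M.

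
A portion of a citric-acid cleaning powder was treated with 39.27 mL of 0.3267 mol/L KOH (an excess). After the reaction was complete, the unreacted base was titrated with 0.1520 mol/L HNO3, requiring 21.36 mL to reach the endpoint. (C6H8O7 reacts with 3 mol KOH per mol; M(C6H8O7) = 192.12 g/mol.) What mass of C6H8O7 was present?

Total n(KOH) added = 0.3267 x 0.03927 = 0.01283 mol.
n(HNO3) used = 0.1520 x 0.02136 = 0.003247 mol, which equals the excess n(KOH).
So n(KOH) consumed by the sample = 0.01283 - 0.003247 = 0.009583 mol.
n(C6H8O7) = 0.009583 / 3 = 0.003194 mol.
mass = 0.003194 mol x 192.12 g/mol = 0.614 g.

0.614 g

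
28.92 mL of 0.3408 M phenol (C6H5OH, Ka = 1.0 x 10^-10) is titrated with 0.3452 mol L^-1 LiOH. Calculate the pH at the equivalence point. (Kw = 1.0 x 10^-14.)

11.62

n(C6H5OH) = 0.3408 x 0.02892 = 0.009856 mol; V(LiOH) at equivalence = 0.009856/0.3452 = 0.02855 L.
At equivalence all the acid is converted to C6H5O-; total volume = 0.02892 + 0.02855 = 0.05747 L, so [C6H5O-] = 0.009856/0.05747 = 0.1715 M.
Kb = Kw/Ka = 1.0e-14 / 1.0 x 10^-10 = 0.000100.
[OH^-] = sqrt(Kb x [C6H5O-]) = sqrt(0.000100 x 0.1715) = 0.00414 M.
pOH = 2.38, so pH = 14.00 - 2.38 = 11.62.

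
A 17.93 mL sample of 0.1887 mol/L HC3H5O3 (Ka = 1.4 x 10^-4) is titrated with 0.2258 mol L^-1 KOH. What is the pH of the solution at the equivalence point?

8.43

n(HC3H5O3) = 0.1887 x 0.01793 = 0.003383 mol; V(KOH) at equivalence = 0.003383/0.2258 = 0.01498 L.
At equivalence all the acid is converted to C3H5O3-; total volume = 0.01793 + 0.01498 = 0.03291 L, so [C3H5O3-] = 0.003383/0.03291 = 0.1028 M.
Kb = Kw/Ka = 1.0e-14 / 1.4 x 10^-4 = 7.14e-11.
[OH^-] = sqrt(Kb x [C3H5O3-]) = sqrt(7.14e-11 x 0.1028) = 2.71e-6 M.
pOH = 5.57, so pH = 14.00 - 5.57 = 8.43.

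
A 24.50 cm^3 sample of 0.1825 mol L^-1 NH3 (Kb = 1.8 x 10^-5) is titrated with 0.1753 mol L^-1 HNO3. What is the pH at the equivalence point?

5.15

n(NH3) = 0.1825 x 0.02450 = 0.004471 mol; V(HNO3) at equivalence = 0.004471/0.1753 = 0.02551 L.
At equivalence the base is fully converted to NH4+; total volume = 0.05001 L, so [NH4+] = 0.004471/0.05001 = 0.08941 M.
Ka(NH4+) = Kw/Kb = 1.0e-14 / 1.8 x 10^-5 = 5.56e-10.
[H^+] = sqrt(Ka x [NH4+]) = sqrt(5.56e-10 x 0.08941) = 7.05e-6 M.
pH = -log(7.05e-6) = 5.15.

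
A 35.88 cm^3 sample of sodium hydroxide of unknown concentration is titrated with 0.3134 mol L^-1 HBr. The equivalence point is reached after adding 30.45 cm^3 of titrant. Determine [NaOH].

0.266 M

n(HBr) delivered = 0.3134 x 0.03045 = 0.009543 mol.
For a 1:1 reaction, n(NaOH) = 0.009543 mol.
[NaOH] = 0.009543 mol / 0.03588 L = 0.266 M.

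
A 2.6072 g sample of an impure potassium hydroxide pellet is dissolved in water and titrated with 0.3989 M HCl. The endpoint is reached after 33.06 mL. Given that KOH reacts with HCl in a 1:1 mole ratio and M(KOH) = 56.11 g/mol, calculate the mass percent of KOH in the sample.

28.4%

n(HCl) = 0.3989 x 0.03306 = 0.01319 mol.
n(KOH) = 0.01319 / 1 = 0.01319 mol.
mass of KOH = 0.01319 x 56.11 = 0.7400 g.
% purity = 0.7400 / 2.6072 x 100 = 28.4%.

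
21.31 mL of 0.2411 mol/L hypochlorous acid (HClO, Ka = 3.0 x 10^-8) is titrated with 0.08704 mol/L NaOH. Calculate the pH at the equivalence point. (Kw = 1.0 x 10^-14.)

n(HClO) = 0.2411 x 0.02131 = 0.005138 mol; V(NaOH) at equivalence = 0.005138/0.08704 = 0.05903 L.
At equivalence all the acid is converted to ClO-; total volume = 0.02131 + 0.05903 = 0.08034 L, so [ClO-] = 0.005138/0.08034 = 0.06395 M.
Kb = Kw/Ka = 1.0e-14 / 3.0 x 10^-8 = 3.33e-7.
[OH^-] = sqrt(Kb x [ClO-]) = sqrt(3.33e-7 x 0.06395) = 0.000146 M.
pOH = 3.84, so pH = 14.00 - 3.84 = 10.16.

10.16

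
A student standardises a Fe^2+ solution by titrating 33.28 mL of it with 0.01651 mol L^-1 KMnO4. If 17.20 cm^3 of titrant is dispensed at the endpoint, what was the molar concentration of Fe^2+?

0.0427 M

n(KMnO4) = 0.01651 x 0.01720 = 0.0002840 mol.
From the balanced equation, 1 mol KMnO4 reacts with 5 mol Fe^2+, so n(Fe^2+) = 0.0002840 x 5/1 = 0.001420 mol.
[Fe^2+] = 0.001420 / 0.03328 L = 0.0427 M.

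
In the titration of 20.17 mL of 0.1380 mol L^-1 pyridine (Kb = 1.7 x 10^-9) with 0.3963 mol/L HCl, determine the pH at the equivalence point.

n(C5H5N) = 0.1380 x 0.02017 = 0.002783 mol; V(HCl) at equivalence = 0.002783/0.3963 = 0.007024 L.
At equivalence the base is fully converted to C5H5NH+; total volume = 0.02719 L, so [C5H5NH+] = 0.002783/0.02719 = 0.1024 M.
Ka(C5H5NH+) = Kw/Kb = 1.0e-14 / 1.7 x 10^-9 = 5.88e-6.
[H^+] = sqrt(Ka x [C5H5NH+]) = sqrt(5.88e-6 x 0.1024) = 0.000776 M.
pH = -log(0.000776) = 3.11.

3.11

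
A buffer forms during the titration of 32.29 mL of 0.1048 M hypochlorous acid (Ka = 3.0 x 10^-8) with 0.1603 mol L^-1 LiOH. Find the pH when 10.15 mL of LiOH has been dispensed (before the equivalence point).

Initial n(HClO) = 0.1048 x 0.03229 = 0.003384 mol.
n(LiOH) added = 0.1603 x 0.01015 = 0.001627 mol, converting that many moles of HClO to ClO-.
Remaining n(HClO) = 0.001757 mol; n(ClO-) = 0.001627 mol.
By Henderson-Hasselbalch, pH = pKa + log([A^-]/[HA]) = 7.52 + log(0.001627/0.001757) = 7.52 + (-0.03) = 7.49.

7.49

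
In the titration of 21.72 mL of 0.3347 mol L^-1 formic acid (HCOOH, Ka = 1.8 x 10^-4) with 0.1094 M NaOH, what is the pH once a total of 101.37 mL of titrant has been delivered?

12.49

n(acid) = 0.3347 x 0.02172 = 0.007270 mol; n(NaOH) added = 0.1094 x 0.1014 = 0.01109 mol.
Base is in excess by 0.01109 - 0.007270 = 0.003820 mol in a total volume of 0.1231 L.
[OH^-] = 0.003820/0.1231 = 0.03104 M, so pOH = 1.51 and pH = 14.00 - 1.51 = 12.49.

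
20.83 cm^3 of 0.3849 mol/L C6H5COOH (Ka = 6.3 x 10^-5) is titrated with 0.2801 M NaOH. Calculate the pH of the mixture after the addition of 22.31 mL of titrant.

Initial n(C6H5COOH) = 0.3849 x 0.02083 = 0.008017 mol.
n(NaOH) added = 0.2801 x 0.02231 = 0.006249 mol, converting that many moles of C6H5COOH to C6H5COO-.
Remaining n(C6H5COOH) = 0.001768 mol; n(C6H5COO-) = 0.006249 mol.
By Henderson-Hasselbalch, pH = pKa + log([A^-]/[HA]) = 4.20 + log(0.006249/0.001768) = 4.20 + (+0.55) = 4.75.

4.75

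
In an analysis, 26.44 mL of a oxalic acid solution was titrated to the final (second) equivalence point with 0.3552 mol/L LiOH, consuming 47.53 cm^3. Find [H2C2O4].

n(LiOH) = 0.3552 x 0.04753 = 0.01688 mol.
At the final (second) equivalence point, 2 mol OH^- react per mol H2C2O4, so n(H2C2O4) = 0.01688 / 2 = 0.008441 mol.
[H2C2O4] = 0.008441 / 0.02644 L = 0.319 M.

0.319 M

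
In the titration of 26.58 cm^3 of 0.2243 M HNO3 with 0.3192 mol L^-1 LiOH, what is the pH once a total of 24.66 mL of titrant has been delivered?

n(acid) = 0.2243 x 0.02658 = 0.005962 mol; n(LiOH) added = 0.3192 x 0.02466 = 0.007871 mol.
Base is in excess by 0.007871 - 0.005962 = 0.001910 mol in a total volume of 0.05124 L.
[OH^-] = 0.001910/0.05124 = 0.03727 M, so pOH = 1.43 and pH = 14.00 - 1.43 = 12.57.

12.57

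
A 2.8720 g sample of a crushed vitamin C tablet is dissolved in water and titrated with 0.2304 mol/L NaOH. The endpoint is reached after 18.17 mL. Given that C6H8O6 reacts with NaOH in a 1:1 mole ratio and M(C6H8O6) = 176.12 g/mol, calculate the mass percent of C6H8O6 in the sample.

25.7%

n(NaOH) = 0.2304 x 0.01817 = 0.004186 mol.
n(C6H8O6) = 0.004186 / 1 = 0.004186 mol.
mass of C6H8O6 = 0.004186 x 176.12 = 0.7373 g.
% purity = 0.7373 / 2.8720 x 100 = 25.7%.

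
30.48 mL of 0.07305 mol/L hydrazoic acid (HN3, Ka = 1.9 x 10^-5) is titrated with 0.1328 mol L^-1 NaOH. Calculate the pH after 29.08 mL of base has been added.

n(acid) = 0.07305 x 0.03048 = 0.002227 mol; n(NaOH) added = 0.1328 x 0.02908 = 0.003862 mol.
Base is in excess by 0.003862 - 0.002227 = 0.001635 mol in a total volume of 0.05956 L.
[OH^-] = 0.001635/0.05956 = 0.02746 M, so pOH = 1.56 and pH = 14.00 - 1.56 = 12.44.

12.44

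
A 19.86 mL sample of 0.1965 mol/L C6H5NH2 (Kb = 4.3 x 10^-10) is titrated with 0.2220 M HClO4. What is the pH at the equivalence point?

n(C6H5NH2) = 0.1965 x 0.01986 = 0.003902 mol; V(HClO4) at equivalence = 0.003902/0.2220 = 0.01758 L.
At equivalence the base is fully converted to C6H5NH3+; total volume = 0.03744 L, so [C6H5NH3+] = 0.003902/0.03744 = 0.1042 M.
Ka(C6H5NH3+) = Kw/Kb = 1.0e-14 / 4.3 x 10^-10 = 2.33e-5.
[H^+] = sqrt(Ka x [C6H5NH3+]) = sqrt(2.33e-5 x 0.1042) = 0.00156 M.
pH = -log(0.00156) = 2.81.

2.81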